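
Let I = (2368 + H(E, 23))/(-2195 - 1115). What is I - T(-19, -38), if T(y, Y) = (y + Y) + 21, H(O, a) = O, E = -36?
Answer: 58414/1655 ≈ 35.295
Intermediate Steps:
T(y, Y) = 21 + Y + y (T(y, Y) = (Y + y) + 21 = 21 + Y + y)
I = -1166/1655 (I = (2368 - 36)/(-2195 - 1115) = 2332/(-3310) = 2332*(-1/3310) = -1166/1655 ≈ -0.70453)
I - T(-19, -38) = -1166/1655 - (21 - 38 - 19) = -1166/1655 - 1*(-36) = -1166/1655 + 36 = 58414/1655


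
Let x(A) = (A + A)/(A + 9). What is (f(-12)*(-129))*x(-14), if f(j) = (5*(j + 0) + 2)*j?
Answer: -2513952/5 ≈ -5.0279e+5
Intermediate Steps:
x(A) = 2*A/(9 + A) (x(A) = (2*A)/(9 + A) = 2*A/(9 + A))
f(j) = j*(2 + 5*j) (f(j) = (5*j + 2)*j = (2 + 5*j)*j = j*(2 + 5*j))
(f(-12)*(-129))*x(-14) = (-12*(2 + 5*(-12))*(-129))*(2*(-14)/(9 - 14)) = (-12*(2 - 60)*(-129))*(2*(-14)/(-5)) = (-12*(-58)*(-129))*(2*(-14)*(-⅕)) = (696*(-129))*(28/5) = -89784*28/5 = -2513952/5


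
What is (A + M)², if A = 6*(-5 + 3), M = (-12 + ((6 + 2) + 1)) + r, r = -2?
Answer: 289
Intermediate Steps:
M = -5 (M = (-12 + ((6 + 2) + 1)) - 2 = (-12 + (8 + 1)) - 2 = (-12 + 9) - 2 = -3 - 2 = -5)
A = -12 (A = 6*(-2) = -12)
(A + M)² = (-12 - 5)² = (-17)² = 289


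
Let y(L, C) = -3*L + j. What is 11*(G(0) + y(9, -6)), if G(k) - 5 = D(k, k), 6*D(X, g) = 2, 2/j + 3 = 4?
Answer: -649/3 ≈ -216.33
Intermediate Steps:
j = 2 (j = 2/(-3 + 4) = 2/1 = 2*1 = 2)
D(X, g) = ⅓ (D(X, g) = (⅙)*2 = ⅓)
G(k) = 16/3 (G(k) = 5 + ⅓ = 16/3)
y(L, C) = 2 - 3*L (y(L, C) = -3*L + 2 = 2 - 3*L)
11*(G(0) + y(9, -6)) = 11*(16/3 + (2 - 3*9)) = 11*(16/3 + (2 - 27)) = 11*(16/3 - 25) = 11*(-59/3) = -649/3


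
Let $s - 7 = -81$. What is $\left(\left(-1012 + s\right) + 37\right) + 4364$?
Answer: $3315$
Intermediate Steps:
$s = -74$ ($s = 7 - 81 = -74$)
$\left(\left(-1012 + s\right) + 37\right) + 4364 = \left(\left(-1012 - 74\right) + 37\right) + 4364 = \left(-1086 + 37\right) + 4364 = -1049 + 4364 = 3315$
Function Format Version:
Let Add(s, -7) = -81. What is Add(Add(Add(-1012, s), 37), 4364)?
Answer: 3315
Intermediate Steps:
s = -74 (s = Add(7, -81) = -74)
Add(Add(Add(-1012, s), 37), 4364) = Add(Add(Add(-1012, -74), 37), 4364) = Add(Add(-1086, 37), 4364) = Add(-1049, 4364) = 3315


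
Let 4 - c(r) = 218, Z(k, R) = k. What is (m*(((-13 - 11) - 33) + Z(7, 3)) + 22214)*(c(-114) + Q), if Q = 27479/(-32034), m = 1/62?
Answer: -4739527037795/993054 ≈ -4.7727e+6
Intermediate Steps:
m = 1/62 ≈ 0.016129
c(r) = -214 (c(r) = 4 - 1*218 = 4 - 218 = -214)
Q = -27479/32034 (Q = 27479*(-1/32034) = -27479/32034 ≈ -0.85781)
(m*(((-13 - 11) - 33) + Z(7, 3)) + 22214)*(c(-114) + Q) = ((((-13 - 11) - 33) + 7)/62 + 22214)*(-214 - 27479/32034) = (((-24 - 33) + 7)/62 + 22214)*(-6882755/32034) = ((-57 + 7)/62 + 22214)*(-6882755/32034) = ((1/62)*(-50) + 22214)*(-6882755/32034) = (-25/31 + 22214)*(-6882755/32034) = (688609/31)*(-6882755/32034) = -4739527037795/993054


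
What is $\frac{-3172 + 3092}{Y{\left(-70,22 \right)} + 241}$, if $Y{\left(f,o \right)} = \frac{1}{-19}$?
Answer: $- \frac{760}{2289} \approx -0.33202$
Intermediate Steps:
$Y{\left(f,o \right)} = - \frac{1}{19}$
$\frac{-3172 + 3092}{Y{\left(-70,22 \right)} + 241} = \frac{-3172 + 3092}{- \frac{1}{19} + 241} = - \frac{80}{\frac{4578}{19}} = \left(-80\right) \frac{19}{4578} = - \frac{760}{2289}$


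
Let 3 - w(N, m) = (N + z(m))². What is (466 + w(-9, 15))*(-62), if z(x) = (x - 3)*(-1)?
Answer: -1736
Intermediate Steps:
z(x) = 3 - x (z(x) = (-3 + x)*(-1) = 3 - x)
w(N, m) = 3 - (3 + N - m)² (w(N, m) = 3 - (N + (3 - m))² = 3 - (3 + N - m)²)
(466 + w(-9, 15))*(-62) = (466 + (3 - (3 - 9 - 1*15)²))*(-62) = (466 + (3 - (3 - 9 - 15)²))*(-62) = (466 + (3 - 1*(-21)²))*(-62) = (466 + (3 - 1*441))*(-62) = (466 + (3 - 441))*(-62) = (466 - 438)*(-62) = 28*(-62) = -1736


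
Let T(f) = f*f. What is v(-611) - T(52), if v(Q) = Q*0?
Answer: -2704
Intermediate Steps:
v(Q) = 0
T(f) = f²
v(-611) - T(52) = 0 - 1*52² = 0 - 1*2704 = 0 - 2704 = -2704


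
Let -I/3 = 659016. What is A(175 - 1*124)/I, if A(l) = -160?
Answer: 20/247131 ≈ 8.0929e-5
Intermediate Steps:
I = -1977048 (I = -3*659016 = -1977048)
A(175 - 1*124)/I = -160/(-1977048) = -160*(-1/1977048) = 20/247131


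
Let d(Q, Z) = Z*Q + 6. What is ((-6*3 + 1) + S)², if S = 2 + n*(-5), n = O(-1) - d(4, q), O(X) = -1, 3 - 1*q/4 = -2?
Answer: 176400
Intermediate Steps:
q = 20 (q = 12 - 4*(-2) = 12 + 8 = 20)
d(Q, Z) = 6 + Q*Z (d(Q, Z) = Q*Z + 6 = 6 + Q*Z)
n = -87 (n = -1 - (6 + 4*20) = -1 - (6 + 80) = -1 - 1*86 = -1 - 86 = -87)
S = 437 (S = 2 - 87*(-5) = 2 + 435 = 437)
((-6*3 + 1) + S)² = ((-6*3 + 1) + 437)² = ((-18 + 1) + 437)² = (-17 + 437)² = 420² = 176400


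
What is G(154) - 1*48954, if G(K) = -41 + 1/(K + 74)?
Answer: -11170859/228 ≈ -48995.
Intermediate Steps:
G(K) = -41 + 1/(74 + K)
G(154) - 1*48954 = (-3033 - 41*154)/(74 + 154) - 1*48954 = (-3033 - 6314)/228 - 48954 = (1/228)*(-9347) - 48954 = -9347/228 - 48954 = -11170859/228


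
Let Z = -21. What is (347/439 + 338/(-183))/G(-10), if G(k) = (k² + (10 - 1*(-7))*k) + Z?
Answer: 84881/7310667 ≈ 0.011611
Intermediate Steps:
G(k) = -21 + k² + 17*k (G(k) = (k² + (10 - 1*(-7))*k) - 21 = (k² + (10 + 7)*k) - 21 = (k² + 17*k) - 21 = -21 + k² + 17*k)
(347/439 + 338/(-183))/G(-10) = (347/439 + 338/(-183))/(-21 + (-10)² + 17*(-10)) = (347*(1/439) + 338*(-1/183))/(-21 + 100 - 170) = (347/439 - 338/183)/(-91) = -84881/80337*(-1/91) = 84881/7310667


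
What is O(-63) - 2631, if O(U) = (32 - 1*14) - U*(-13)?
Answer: -3432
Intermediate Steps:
O(U) = 18 + 13*U (O(U) = (32 - 14) - (-13)*U = 18 + 13*U)
O(-63) - 2631 = (18 + 13*(-63)) - 2631 = (18 - 819) - 2631 = -801 - 2631 = -3432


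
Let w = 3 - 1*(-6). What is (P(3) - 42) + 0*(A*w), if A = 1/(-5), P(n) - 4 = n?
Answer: -35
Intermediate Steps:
P(n) = 4 + n
A = -1/5 (A = 1*(-1/5) = -1/5 ≈ -0.20000)
w = 9 (w = 3 + 6 = 9)
(P(3) - 42) + 0*(A*w) = ((4 + 3) - 42) + 0*(-1/5*9) = (7 - 42) + 0*(-9/5) = -35 + 0 = -35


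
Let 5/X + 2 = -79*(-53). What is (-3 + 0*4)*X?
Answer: -1/279 ≈ -0.0035842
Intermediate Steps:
X = 1/837 (X = 5/(-2 - 79*(-53)) = 5/(-2 + 4187) = 5/4185 = 5*(1/4185) = 1/837 ≈ 0.0011947)
(-3 + 0*4)*X = (-3 + 0*4)*(1/837) = (-3 + 0)*(1/837) = -3*1/837 = -1/279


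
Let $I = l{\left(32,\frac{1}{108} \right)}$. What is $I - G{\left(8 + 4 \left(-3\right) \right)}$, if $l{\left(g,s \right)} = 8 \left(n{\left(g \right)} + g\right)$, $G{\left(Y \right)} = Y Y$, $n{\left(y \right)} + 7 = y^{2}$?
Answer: $8376$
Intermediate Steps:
$n{\left(y \right)} = -7 + y^{2}$
$G{\left(Y \right)} = Y^{2}$
$l{\left(g,s \right)} = -56 + 8 g + 8 g^{2}$ ($l{\left(g,s \right)} = 8 \left(\left(-7 + g^{2}\right) + g\right) = 8 \left(-7 + g + g^{2}\right) = -56 + 8 g + 8 g^{2}$)
$I = 8392$ ($I = -56 + 8 \cdot 32 + 8 \cdot 32^{2} = -56 + 256 + 8 \cdot 1024 = -56 + 256 + 8192 = 8392$)
$I - G{\left(8 + 4 \left(-3\right) \right)} = 8392 - \left(8 + 4 \left(-3\right)\right)^{2} = 8392 - \left(8 - 12\right)^{2} = 8392 - \left(-4\right)^{2} = 8392 - 16 = 8376$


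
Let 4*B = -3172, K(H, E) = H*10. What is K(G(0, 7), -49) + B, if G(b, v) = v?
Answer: -723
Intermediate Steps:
K(H, E) = 10*H
B = -793 (B = (1/4)*(-3172) = -793)
K(G(0, 7), -49) + B = 10*7 - 793 = 70 - 793 = -723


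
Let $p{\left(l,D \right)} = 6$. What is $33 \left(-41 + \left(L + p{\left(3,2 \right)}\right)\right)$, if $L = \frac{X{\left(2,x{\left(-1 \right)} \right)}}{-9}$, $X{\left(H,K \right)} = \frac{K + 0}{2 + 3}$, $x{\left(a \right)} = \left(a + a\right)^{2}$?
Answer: $- \frac{17369}{15} \approx -1157.9$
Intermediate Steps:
$x{\left(a \right)} = 4 a^{2}$ ($x{\left(a \right)} = \left(2 a\right)^{2} = 4 a^{2}$)
$X{\left(H,K \right)} = \frac{K}{5}$
$L = - \frac{4}{45}$ ($L = \frac{\frac{1}{5} \cdot 4 \left(-1\right)^{2}}{-9} = \frac{4 \cdot 1}{5} \left(- \frac{1}{9}\right) = \frac{1}{5} \cdot 4 \left(- \frac{1}{9}\right) = \frac{4}{5} \left(- \frac{1}{9}\right) = - \frac{4}{45} \approx -0.088889$)
$33 \left(-41 + \left(L + p{\left(3,2 \right)}\right)\right) = 33 \left(-41 + \left(- \frac{4}{45} + 6\right)\right) = 33 \left(-41 + \frac{266}{45}\right) = 33 \left(- \frac{1579}{45}\right) = - \frac{17369}{15}$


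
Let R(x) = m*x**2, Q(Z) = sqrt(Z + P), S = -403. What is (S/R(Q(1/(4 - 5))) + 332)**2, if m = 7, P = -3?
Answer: 94070601/784 ≈ 1.1999e+5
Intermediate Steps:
Q(Z) = sqrt(-3 + Z) (Q(Z) = sqrt(Z - 3) = sqrt(-3 + Z))
R(x) = 7*x**2
(S/R(Q(1/(4 - 5))) + 332)**2 = (-403*1/(7*(-3 + 1/(4 - 5))) + 332)**2 = (-403*1/(7*(-3 + 1/(-1))) + 332)**2 = (-403*1/(7*(-3 - 1)) + 332)**2 = (-403/(7*(sqrt(-4))**2) + 332)**2 = (-403/(7*(2*I)**2) + 332)**2 = (-403/(7*(-4)) + 332)**2 = (-403/(-28) + 332)**2 = (-403*(-1/28) + 332)**2 = (403/28 + 332)**2 = (9699/28)**2 = 94070601/784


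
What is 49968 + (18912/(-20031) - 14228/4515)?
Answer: 1506244594124/30146655 ≈ 49964.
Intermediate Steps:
49968 + (18912/(-20031) - 14228/4515) = 49968 + (18912*(-1/20031) - 14228*1/4515) = 49968 + (-6304/6677 - 14228/4515) = 49968 - 123462916/30146655 = 1506244594124/30146655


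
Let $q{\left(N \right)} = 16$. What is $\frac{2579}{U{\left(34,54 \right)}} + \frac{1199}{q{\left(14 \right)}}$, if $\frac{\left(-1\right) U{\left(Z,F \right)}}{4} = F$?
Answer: $\frac{27215}{432} \approx 62.998$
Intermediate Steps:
$U{\left(Z,F \right)} = - 4 F$
$\frac{2579}{U{\left(34,54 \right)}} + \frac{1199}{q{\left(14 \right)}} = \frac{2579}{\left(-4\right) 54} + \frac{1199}{16} = \frac{2579}{-216} + 1199 \cdot \frac{1}{16} = 2579 \left(- \frac{1}{216}\right) + \frac{1199}{16} = - \frac{2579}{216} + \frac{1199}{16} = \frac{27215}{432}$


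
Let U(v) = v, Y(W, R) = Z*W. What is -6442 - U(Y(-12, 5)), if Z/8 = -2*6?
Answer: -7594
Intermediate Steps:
Z = -96 (Z = 8*(-2*6) = 8*(-12) = -96)
Y(W, R) = -96*W
-6442 - U(Y(-12, 5)) = -6442 - (-96)*(-12) = -6442 - 1*1152 = -6442 - 1152 = -7594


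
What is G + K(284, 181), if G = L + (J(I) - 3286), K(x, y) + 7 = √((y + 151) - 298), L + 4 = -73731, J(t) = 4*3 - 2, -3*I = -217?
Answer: -77018 + √34 ≈ -77012.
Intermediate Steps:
I = 217/3 (I = -⅓*(-217) = 217/3 ≈ 72.333)
J(t) = 10 (J(t) = 12 - 2 = 10)
L = -73735 (L = -4 - 73731 = -73735)
K(x, y) = -7 + √(-147 + y) (K(x, y) = -7 + √((y + 151) - 298) = -7 + √((151 + y) - 298) = -7 + √(-147 + y))
G = -77011 (G = -73735 + (10 - 3286) = -73735 - 3276 = -77011)
G + K(284, 181) = -77011 + (-7 + √(-147 + 181)) = -77011 + (-7 + √34) = -77018 + √34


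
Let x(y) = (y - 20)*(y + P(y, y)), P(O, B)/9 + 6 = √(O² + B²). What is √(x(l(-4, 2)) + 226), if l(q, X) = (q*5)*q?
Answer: √(1786 + 43200*√2) ≈ 250.76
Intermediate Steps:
l(q, X) = 5*q² (l(q, X) = (5*q)*q = 5*q²)
P(O, B) = -54 + 9*√(B² + O²) (P(O, B) = -54 + 9*√(O² + B²) = -54 + 9*√(B² + O²))
x(y) = (-20 + y)*(-54 + y + 9*√2*√(y²)) (x(y) = (y - 20)*(y + (-54 + 9*√(y² + y²))) = (-20 + y)*(y + (-54 + 9*√(2*y²))) = (-20 + y)*(y + (-54 + 9*(√2*√(y²)))) = (-20 + y)*(y + (-54 + 9*√2*√(y²))) = (-20 + y)*(-54 + y + 9*√2*√(y²)))
√(x(l(-4, 2)) + 226) = √((1080 + (5*(-4)²)² - 370*(-4)² - 180*√2*√((5*(-4)²)²) + 9*(5*(-4)²)*√2*√((5*(-4)²)²)) + 226) = √((1080 + (5*16)² - 370*16 - 180*√2*√((5*16)²) + 9*(5*16)*√2*√((5*16)²)) + 226) = √((1080 + 80² - 74*80 - 180*√2*√(80²) + 9*80*√2*√(80²)) + 226) = √((1080 + 6400 - 5920 - 180*√2*√6400 + 9*80*√2*√6400) + 226) = √((1080 + 6400 - 5920 - 180*√2*80 + 9*80*√2*80) + 226) = √((1080 + 6400 - 5920 - 14400*√2 + 57600*√2) + 226) = √((1560 + 43200*√2) + 226) = √(1786 + 43200*√2)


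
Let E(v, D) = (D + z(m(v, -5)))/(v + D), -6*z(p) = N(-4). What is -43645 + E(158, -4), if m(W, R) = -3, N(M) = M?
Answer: -10082000/231 ≈ -43645.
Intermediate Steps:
z(p) = ⅔ (z(p) = -⅙*(-4) = ⅔)
E(v, D) = (⅔ + D)/(D + v) (E(v, D) = (D + ⅔)/(v + D) = (⅔ + D)/(D + v))
-43645 + E(158, -4) = -43645 + (⅔ - 4)/(-4 + 158) = -43645 - 10/3/154 = -43645 + (1/154)*(-10/3) = -43645 - 5/231 = -10082000/231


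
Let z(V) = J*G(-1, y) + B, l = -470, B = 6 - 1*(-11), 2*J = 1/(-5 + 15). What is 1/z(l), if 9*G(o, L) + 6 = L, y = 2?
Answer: 45/764 ≈ 0.058901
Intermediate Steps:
G(o, L) = -⅔ + L/9
J = 1/20 (J = 1/(2*(-5 + 15)) = (½)/10 = (½)*(⅒) = 1/20 ≈ 0.050000)
B = 17 (B = 6 + 11 = 17)
z(V) = 764/45 (z(V) = (-⅔ + (⅑)*2)/20 + 17 = (-⅔ + 2/9)/20 + 17 = (1/20)*(-4/9) + 17 = -1/45 + 17 = 764/45)
1/z(l) = 1/(764/45) = 45/764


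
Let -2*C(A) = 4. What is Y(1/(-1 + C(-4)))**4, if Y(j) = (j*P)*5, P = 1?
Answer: 625/81 ≈ 7.7160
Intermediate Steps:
C(A) = -2 (C(A) = -1/2*4 = -2)
Y(j) = 5*j (Y(j) = (j*1)*5 = j*5 = 5*j)
Y(1/(-1 + C(-4)))**4 = (5/(-1 - 2))**4 = (5/(-3))**4 = (5*(-1/3))**4 = (-5/3)**4 = 625/81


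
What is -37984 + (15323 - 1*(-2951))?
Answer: -19710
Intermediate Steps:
-37984 + (15323 - 1*(-2951)) = -37984 + (15323 + 2951) = -37984 + 18274 = -19710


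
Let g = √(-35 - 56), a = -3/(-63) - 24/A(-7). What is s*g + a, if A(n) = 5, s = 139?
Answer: -499/105 + 139*I*√91 ≈ -4.7524 + 1326.0*I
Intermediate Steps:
a = -499/105 (a = -3/(-63) - 24/5 = -3*(-1/63) - 24*⅕ = 1/21 - 24/5 = -499/105 ≈ -4.7524)
g = I*√91 (g = √(-91) = I*√91 ≈ 9.5394*I)
s*g + a = 139*(I*√91) - 499/105 = 139*I*√91 - 499/105 = -499/105 + 139*I*√91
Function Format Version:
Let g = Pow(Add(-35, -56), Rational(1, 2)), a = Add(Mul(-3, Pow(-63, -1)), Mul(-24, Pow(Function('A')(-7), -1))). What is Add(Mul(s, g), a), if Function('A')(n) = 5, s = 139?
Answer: Add(Rational(-499, 105), Mul(139, I, Pow(91, Rational(1, 2)))) ≈ Add(-4.7524, Mul(1326.0, I))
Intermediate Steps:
a = Rational(-499, 105) (a = Add(Mul(-3, Pow(-63, -1)), Mul(-24, Pow(5, -1))) = Add(Mul(-3, Rational(-1, 63)), Mul(-24, Rational(1, 5))) = Add(Rational(1, 21), Rational(-24, 5)) = Rational(-499, 105) ≈ -4.7524)
g = Mul(I, Pow(91, Rational(1, 2))) (g = Pow(-91, Rational(1, 2)) = Mul(I, Pow(91, Rational(1, 2))) ≈ Mul(9.5394, I))
Add(Mul(s, g), a) = Add(Mul(139, Mul(I, Pow(91, Rational(1, 2)))), Rational(-499, 105)) = Add(Mul(139, I, Pow(91, Rational(1, 2))), Rational(-499, 105)) = Add(Rational(-499, 105), Mul(139, I, Pow(91, Rational(1, 2))))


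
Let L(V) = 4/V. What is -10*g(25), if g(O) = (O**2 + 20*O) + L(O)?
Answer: -56258/5 ≈ -11252.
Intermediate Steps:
g(O) = O**2 + 4/O + 20*O (g(O) = (O**2 + 20*O) + 4/O = O**2 + 4/O + 20*O)
-10*g(25) = -10*(4 + 25**2*(20 + 25))/25 = -2*(4 + 625*45)/5 = -2*(4 + 28125)/5 = -2*28129/5 = -10*28129/25 = -56258/5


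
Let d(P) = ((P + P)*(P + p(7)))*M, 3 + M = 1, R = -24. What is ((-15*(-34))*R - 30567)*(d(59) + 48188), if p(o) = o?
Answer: -1396021884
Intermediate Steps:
M = -2 (M = -3 + 1 = -2)
d(P) = -4*P*(7 + P) (d(P) = ((P + P)*(P + 7))*(-2) = ((2*P)*(7 + P))*(-2) = (2*P*(7 + P))*(-2) = -4*P*(7 + P))
((-15*(-34))*R - 30567)*(d(59) + 48188) = (-15*(-34)*(-24) - 30567)*(-4*59*(7 + 59) + 48188) = (510*(-24) - 30567)*(-4*59*66 + 48188) = (-12240 - 30567)*(-15576 + 48188) = -42807*32612 = -1396021884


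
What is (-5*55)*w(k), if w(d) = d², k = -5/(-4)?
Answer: -6875/16 ≈ -429.69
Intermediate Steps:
k = 5/4 (k = -5*(-¼) = 5/4 ≈ 1.2500)
(-5*55)*w(k) = (-5*55)*(5/4)² = -275*25/16 = -6875/16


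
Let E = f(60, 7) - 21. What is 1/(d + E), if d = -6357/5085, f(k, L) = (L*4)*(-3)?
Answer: -1695/180094 ≈ -0.0094118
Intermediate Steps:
f(k, L) = -12*L (f(k, L) = (4*L)*(-3) = -12*L)
d = -2119/1695 (d = -6357*1/5085 = -2119/1695 ≈ -1.2501)
E = -105 (E = -12*7 - 21 = -84 - 21 = -105)
1/(d + E) = 1/(-2119/1695 - 105) = 1/(-180094/1695) = -1695/180094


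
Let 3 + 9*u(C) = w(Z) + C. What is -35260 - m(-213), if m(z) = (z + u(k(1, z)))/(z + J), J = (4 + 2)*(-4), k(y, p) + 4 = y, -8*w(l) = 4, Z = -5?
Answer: -150423007/4266 ≈ -35261.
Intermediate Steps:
w(l) = -1/2 (w(l) = -1/8*4 = -1/2)
k(y, p) = -4 + y
u(C) = -7/18 + C/9 (u(C) = -1/3 + (-1/2 + C)/9 = -1/3 + (-1/18 + C/9) = -7/18 + C/9)
J = -24 (J = 6*(-4) = -24)
m(z) = (-13/18 + z)/(-24 + z) (m(z) = (z + (-7/18 + (-4 + 1)/9))/(z - 24) = (z + (-7/18 + (1/9)*(-3)))/(-24 + z) = (z + (-7/18 - 1/3))/(-24 + z) = (z - 13/18)/(-24 + z) = (-13/18 + z)/(-24 + z))
-35260 - m(-213) = -35260 - (-13/18 - 213)/(-24 - 213) = -35260 - (-3847)/((-237)*18) = -35260 - (-1)*(-3847)/(237*18) = -35260 - 1*3847/4266 = -35260 - 3847/4266 = -150423007/4266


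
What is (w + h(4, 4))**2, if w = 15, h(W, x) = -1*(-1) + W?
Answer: 400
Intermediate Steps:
h(W, x) = 1 + W
(w + h(4, 4))**2 = (15 + (1 + 4))**2 = (15 + 5)**2 = 20**2 = 400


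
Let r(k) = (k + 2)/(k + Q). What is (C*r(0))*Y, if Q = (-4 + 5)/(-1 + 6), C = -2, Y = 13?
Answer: -260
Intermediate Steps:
Q = ⅕ (Q = 1/5 = 1*(⅕) = ⅕ ≈ 0.20000)
r(k) = (2 + k)/(⅕ + k) (r(k) = (k + 2)/(k + ⅕) = (2 + k)/(⅕ + k))
(C*r(0))*Y = -10*(2 + 0)/(1 + 5*0)*13 = -10*2/(1 + 0)*13 = -10*2/1*13 = -10*2*13 = -2*10*13 = -20*13 = -260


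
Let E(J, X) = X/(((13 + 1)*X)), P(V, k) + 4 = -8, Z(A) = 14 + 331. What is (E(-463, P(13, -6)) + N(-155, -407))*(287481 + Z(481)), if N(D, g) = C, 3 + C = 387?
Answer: 110545743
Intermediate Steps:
C = 384 (C = -3 + 387 = 384)
Z(A) = 345
N(D, g) = 384
P(V, k) = -12 (P(V, k) = -4 - 8 = -12)
E(J, X) = 1/14 (E(J, X) = X/((14*X)) = X*(1/(14*X)) = 1/14)
(E(-463, P(13, -6)) + N(-155, -407))*(287481 + Z(481)) = (1/14 + 384)*(287481 + 345) = (5377/14)*287826 = 110545743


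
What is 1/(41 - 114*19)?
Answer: -1/2125 ≈ -0.00047059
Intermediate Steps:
1/(41 - 114*19) = 1/(41 - 2166) = 1/(-2125) = -1/2125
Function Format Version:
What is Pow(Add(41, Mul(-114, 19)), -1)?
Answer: Rational(-1, 2125) ≈ -0.00047059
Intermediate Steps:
Pow(Add(41, Mul(-114, 19)), -1) = Pow(Add(41, -2166), -1) = Pow(-2125, -1) = Rational(-1, 2125)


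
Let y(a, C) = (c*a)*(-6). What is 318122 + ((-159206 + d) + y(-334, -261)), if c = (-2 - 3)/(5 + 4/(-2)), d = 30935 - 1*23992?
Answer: 162519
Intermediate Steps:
d = 6943 (d = 30935 - 23992 = 6943)
c = -5/3 (c = -5/(5 + 4*(-1/2)) = -5/(5 - 2) = -5/3 ≈ -1.6667)
y(a, C) = 10*a (y(a, C) = -5*a/3*(-6) = 10*a)
318122 + ((-159206 + d) + y(-334, -261)) = 318122 + ((-159206 + 6943) + 10*(-334)) = 318122 + (-152263 - 3340) = 318122 - 155603 = 162519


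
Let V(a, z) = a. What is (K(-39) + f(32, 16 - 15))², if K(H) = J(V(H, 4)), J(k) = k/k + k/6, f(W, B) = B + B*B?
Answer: 49/4 ≈ 12.250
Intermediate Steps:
f(W, B) = B + B²
J(k) = 1 + k/6 (J(k) = 1 + k*(⅙) = 1 + k/6)
K(H) = 1 + H/6
(K(-39) + f(32, 16 - 15))² = ((1 + (⅙)*(-39)) + (16 - 15)*(1 + (16 - 15)))² = ((1 - 13/2) + 1*(1 + 1))² = (-11/2 + 1*2)² = (-11/2 + 2)² = (-7/2)² = 49/4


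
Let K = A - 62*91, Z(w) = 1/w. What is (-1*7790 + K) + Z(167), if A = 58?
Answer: -2233457/167 ≈ -13374.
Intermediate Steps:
K = -5584 (K = 58 - 62*91 = 58 - 5642 = -5584)
(-1*7790 + K) + Z(167) = (-1*7790 - 5584) + 1/167 = (-7790 - 5584) + 1/167 = -13374 + 1/167 = -2233457/167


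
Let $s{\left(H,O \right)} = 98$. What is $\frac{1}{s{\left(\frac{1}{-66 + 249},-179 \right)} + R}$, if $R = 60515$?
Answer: $\frac{1}{60613} \approx 1.6498 \cdot 10^{-5}$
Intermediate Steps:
$\frac{1}{s{\left(\frac{1}{-66 + 249},-179 \right)} + R} = \frac{1}{98 + 60515} = \frac{1}{60613}$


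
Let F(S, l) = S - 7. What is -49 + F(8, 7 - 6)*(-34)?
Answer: -83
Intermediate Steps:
F(S, l) = -7 + S
-49 + F(8, 7 - 6)*(-34) = -49 + (-7 + 8)*(-34) = -49 + 1*(-34) = -49 - 34 = -83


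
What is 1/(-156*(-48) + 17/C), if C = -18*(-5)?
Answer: 90/673937 ≈ 0.00013354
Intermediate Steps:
C = 90
1/(-156*(-48) + 17/C) = 1/(-156*(-48) + 17/90) = 1/(7488 + 17*(1/90)) = 1/(7488 + 17/90) = 1/(673937/90) = 90/673937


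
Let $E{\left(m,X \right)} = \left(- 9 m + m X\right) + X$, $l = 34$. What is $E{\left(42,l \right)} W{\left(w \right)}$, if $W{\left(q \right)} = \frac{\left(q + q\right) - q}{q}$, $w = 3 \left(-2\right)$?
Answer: $1084$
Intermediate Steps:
$E{\left(m,X \right)} = X - 9 m + X m$ ($E{\left(m,X \right)} = \left(- 9 m + X m\right) + X = X - 9 m + X m$)
$w = -6$
$W{\left(q \right)} = 1$ ($W{\left(q \right)} = \frac{2 q - q}{q} = \frac{q}{q} = 1$)
$E{\left(42,l \right)} W{\left(w \right)} = \left(34 - 378 + 34 \cdot 42\right) 1 = \left(34 - 378 + 1428\right) 1 = 1084 \cdot 1 = 1084$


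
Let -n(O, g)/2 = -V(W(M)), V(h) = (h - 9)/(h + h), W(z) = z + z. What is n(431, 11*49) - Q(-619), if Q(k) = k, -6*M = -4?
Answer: 2453/4 ≈ 613.25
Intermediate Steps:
M = ⅔ (M = -⅙*(-4) = ⅔ ≈ 0.66667)
W(z) = 2*z
V(h) = (-9 + h)/(2*h) (V(h) = (-9 + h)/((2*h)) = (-9 + h)*(1/(2*h)) = (-9 + h)/(2*h))
n(O, g) = -23/4 (n(O, g) = -(-2)*(-9 + 2*(⅔))/(2*((2*(⅔)))) = -(-2)*(-9 + 4/3)/(2*(4/3)) = -(-2)*(½)*(¾)*(-23/3) = -(-2)*(-23)/8 = -2*23/8 = -23/4)
n(431, 11*49) - Q(-619) = -23/4 - 1*(-619) = -23/4 + 619 = 2453/4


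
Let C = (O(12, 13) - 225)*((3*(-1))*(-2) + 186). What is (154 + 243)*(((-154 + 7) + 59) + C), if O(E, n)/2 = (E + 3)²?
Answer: 17115464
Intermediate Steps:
O(E, n) = 2*(3 + E)² (O(E, n) = 2*(E + 3)² = 2*(3 + E)²)
C = 43200 (C = (2*(3 + 12)² - 225)*((3*(-1))*(-2) + 186) = (2*15² - 225)*(-3*(-2) + 186) = (2*225 - 225)*(6 + 186) = (450 - 225)*192 = 225*192 = 43200)
(154 + 243)*(((-154 + 7) + 59) + C) = (154 + 243)*(((-154 + 7) + 59) + 43200) = 397*((-147 + 59) + 43200) = 397*(-88 + 43200) = 397*43112 = 17115464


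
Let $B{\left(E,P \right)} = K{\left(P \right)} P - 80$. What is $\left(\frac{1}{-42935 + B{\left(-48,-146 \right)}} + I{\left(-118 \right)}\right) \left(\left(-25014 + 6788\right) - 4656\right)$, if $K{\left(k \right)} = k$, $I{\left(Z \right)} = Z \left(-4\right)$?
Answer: $- \frac{234355773614}{21699} \approx -1.08 \cdot 10^{7}$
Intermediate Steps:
$I{\left(Z \right)} = - 4 Z$
$B{\left(E,P \right)} = -80 + P^{2}$ ($B{\left(E,P \right)} = P P - 80 = P^{2} - 80 = -80 + P^{2}$)
$\left(\frac{1}{-42935 + B{\left(-48,-146 \right)}} + I{\left(-118 \right)}\right) \left(\left(-25014 + 6788\right) - 4656\right) = \left(\frac{1}{-42935 - \left(80 - \left(-146\right)^{2}\right)} - -472\right) \left(\left(-25014 + 6788\right) - 4656\right) = \left(\frac{1}{-42935 + \left(-80 + 21316\right)} + 472\right) \left(-18226 - 4656\right) = \left(\frac{1}{-42935 + 21236} + 472\right) \left(-22882\right) = \left(\frac{1}{-21699} + 472\right) \left(-22882\right) = \left(- \frac{1}{21699} + 472\right) \left(-22882\right) = \frac{10241927}{21699} \left(-22882\right) = - \frac{234355773614}{21699}$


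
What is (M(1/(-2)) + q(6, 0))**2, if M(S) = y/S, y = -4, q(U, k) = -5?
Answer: 9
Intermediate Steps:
M(S) = -4/S
(M(1/(-2)) + q(6, 0))**2 = (-4/(1/(-2)) - 5)**2 = (-4/(-1/2) - 5)**2 = (-4*(-2) - 5)**2 = (8 - 5)**2 = 3**2 = 9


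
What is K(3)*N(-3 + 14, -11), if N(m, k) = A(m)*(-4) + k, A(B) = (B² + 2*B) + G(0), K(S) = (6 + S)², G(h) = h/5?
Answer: -47223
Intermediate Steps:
G(h) = h/5 (G(h) = h*(⅕) = h/5)
A(B) = B² + 2*B (A(B) = (B² + 2*B) + (⅕)*0 = (B² + 2*B) + 0 = B² + 2*B)
N(m, k) = k - 4*m*(2 + m) (N(m, k) = (m*(2 + m))*(-4) + k = -4*m*(2 + m) + k = k - 4*m*(2 + m))
K(3)*N(-3 + 14, -11) = (6 + 3)²*(-11 - 8*(-3 + 14) - 4*(-3 + 14)²) = 9²*(-11 - 8*11 - 4*11²) = 81*(-11 - 88 - 4*121) = 81*(-11 - 88 - 484) = 81*(-583) = -47223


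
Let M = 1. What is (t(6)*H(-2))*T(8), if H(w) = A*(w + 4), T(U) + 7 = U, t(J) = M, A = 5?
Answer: 10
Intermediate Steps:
t(J) = 1
T(U) = -7 + U
H(w) = 20 + 5*w (H(w) = 5*(w + 4) = 5*(4 + w) = 20 + 5*w)
(t(6)*H(-2))*T(8) = (1*(20 + 5*(-2)))*(-7 + 8) = (1*(20 - 10))*1 = (1*10)*1 = 10*1 = 10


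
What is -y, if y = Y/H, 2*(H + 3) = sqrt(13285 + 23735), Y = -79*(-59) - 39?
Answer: 4622/(3 - sqrt(9255)) ≈ -49.591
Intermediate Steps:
Y = 4622 (Y = 4661 - 39 = 4622)
H = -3 + sqrt(9255) (H = -3 + sqrt(13285 + 23735)/2 = -3 + sqrt(37020)/2 = -3 + (2*sqrt(9255))/2 = -3 + sqrt(9255) ≈ 93.203)
y = 4622/(-3 + sqrt(9255)) ≈ 49.591
-y = -(2311/1541 + 2311*sqrt(9255)/4623) = -2311/1541 - 2311*sqrt(9255)/4623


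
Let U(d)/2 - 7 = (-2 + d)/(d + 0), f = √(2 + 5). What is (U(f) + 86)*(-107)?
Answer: -10914 + 428*√7/7 ≈ -10752.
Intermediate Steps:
f = √7 ≈ 2.6458
U(d) = 14 + 2*(-2 + d)/d (U(d) = 14 + 2*((-2 + d)/(d + 0)) = 14 + 2*((-2 + d)/d) = 14 + 2*(-2 + d)/d)
(U(f) + 86)*(-107) = ((16 - 4*√7/7) + 86)*(-107) = (102 - 4*√7/7)*(-107) = -10914 + 428*√7/7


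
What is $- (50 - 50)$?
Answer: $0$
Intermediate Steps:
$- (50 - 50) = \left(-1\right) 0 = 0$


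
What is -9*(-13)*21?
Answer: 2457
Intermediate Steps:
-9*(-13)*21 = 117*21 = 2457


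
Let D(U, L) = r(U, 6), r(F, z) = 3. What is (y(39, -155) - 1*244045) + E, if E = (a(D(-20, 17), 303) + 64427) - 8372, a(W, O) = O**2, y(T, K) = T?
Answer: -96142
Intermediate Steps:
D(U, L) = 3
E = 147864 (E = (303**2 + 64427) - 8372 = (91809 + 64427) - 8372 = 156236 - 8372 = 147864)
(y(39, -155) - 1*244045) + E = (39 - 1*244045) + 147864 = (39 - 244045) + 147864 = -244006 + 147864 = -96142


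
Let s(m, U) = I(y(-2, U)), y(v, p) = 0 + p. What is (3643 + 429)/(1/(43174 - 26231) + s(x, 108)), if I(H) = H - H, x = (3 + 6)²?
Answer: 68991896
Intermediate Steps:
x = 81 (x = 9² = 81)
y(v, p) = p
I(H) = 0
s(m, U) = 0
(3643 + 429)/(1/(43174 - 26231) + s(x, 108)) = (3643 + 429)/(1/(43174 - 26231) + 0) = 4072/(1/16943 + 0) = 4072/(1/16943) = 4072*16943 = 68991896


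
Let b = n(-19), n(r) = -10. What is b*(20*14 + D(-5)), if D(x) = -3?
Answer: -2770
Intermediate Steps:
b = -10
b*(20*14 + D(-5)) = -10*(20*14 - 3) = -10*(280 - 3) = -10*277 = -2770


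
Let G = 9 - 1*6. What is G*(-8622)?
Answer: -25866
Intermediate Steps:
G = 3 (G = 9 - 6 = 3)
G*(-8622) = 3*(-8622) = -25866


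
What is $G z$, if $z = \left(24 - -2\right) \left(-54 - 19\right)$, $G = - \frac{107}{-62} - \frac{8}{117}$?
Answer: $- \frac{877679}{279} \approx -3145.8$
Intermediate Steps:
$G = \frac{12023}{7254}$ ($G = \left(-107\right) \left(- \frac{1}{62}\right) - \frac{8}{117} = \frac{107}{62} - \frac{8}{117} = \frac{12023}{7254} \approx 1.6574$)
$z = -1898$ ($z = \left(24 + \left(-24 + 26\right)\right) \left(-73\right) = \left(24 + 2\right) \left(-73\right) = 26 \left(-73\right) = -1898$)
$G z = \frac{12023}{7254} \left(-1898\right) = - \frac{877679}{279}$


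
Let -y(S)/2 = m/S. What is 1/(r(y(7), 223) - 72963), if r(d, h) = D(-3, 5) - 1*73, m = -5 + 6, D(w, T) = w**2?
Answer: -1/73027 ≈ -1.3694e-5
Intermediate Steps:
m = 1
y(S) = -2/S
r(d, h) = -64 (r(d, h) = (-3)**2 - 1*73 = 9 - 73 = -64)
1/(r(y(7), 223) - 72963) = 1/(-64 - 72963) = 1/(-73027) = -1/73027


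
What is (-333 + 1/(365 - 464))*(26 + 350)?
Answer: -12395968/99 ≈ -1.2521e+5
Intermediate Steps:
(-333 + 1/(365 - 464))*(26 + 350) = (-333 + 1/(-99))*376 = (-333 - 1/99)*376 = -32968/99*376 = -12395968/99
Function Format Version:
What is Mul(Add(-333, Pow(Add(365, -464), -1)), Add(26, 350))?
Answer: Rational(-12395968, 99) ≈ -1.2521e+5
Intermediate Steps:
Mul(Add(-333, Pow(Add(365, -464), -1)), Add(26, 350)) = Mul(Add(-333, Pow(-99, -1)), 376) = Mul(Add(-333, Rational(-1, 99)), 376) = Mul(Rational(-32968, 99), 376) = Rational(-12395968, 99)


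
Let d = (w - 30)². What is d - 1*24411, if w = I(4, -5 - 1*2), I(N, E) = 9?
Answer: -23970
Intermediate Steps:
w = 9
d = 441 (d = (9 - 30)² = (-21)² = 441)
d - 1*24411 = 441 - 1*24411 = 441 - 24411 = -23970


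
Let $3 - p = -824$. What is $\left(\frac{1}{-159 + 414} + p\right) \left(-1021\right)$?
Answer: $- \frac{215314606}{255} \approx -8.4437 \cdot 10^{5}$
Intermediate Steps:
$p = 827$ ($p = 3 - -824 = 3 + 824 = 827$)
$\left(\frac{1}{-159 + 414} + p\right) \left(-1021\right) = \left(\frac{1}{-159 + 414} + 827\right) \left(-1021\right) = \left(\frac{1}{255} + 827\right) \left(-1021\right) = \frac{210886}{255} \left(-1021\right) = - \frac{215314606}{255}$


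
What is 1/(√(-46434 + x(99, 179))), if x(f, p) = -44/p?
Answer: -I*√1487799670/8311730 ≈ -0.0046407*I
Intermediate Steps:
1/(√(-46434 + x(99, 179))) = 1/(√(-46434 - 44/179)) = 1/(√(-8311730/179)) = 1/(I*√1487799670/179) = -I*√1487799670/8311730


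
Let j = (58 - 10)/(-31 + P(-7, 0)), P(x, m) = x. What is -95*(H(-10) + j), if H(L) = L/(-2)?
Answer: -355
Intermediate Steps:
H(L) = -L/2 (H(L) = L*(-½) = -L/2)
j = -24/19 (j = (58 - 10)/(-31 - 7) = 48/(-38) = 48*(-1/38) = -24/19 ≈ -1.2632)
-95*(H(-10) + j) = -95*(-½*(-10) - 24/19) = -95*(5 - 24/19) = -95*71/19 = -355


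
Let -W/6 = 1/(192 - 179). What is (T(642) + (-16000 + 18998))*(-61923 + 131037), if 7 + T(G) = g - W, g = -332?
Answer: 2389478322/13 ≈ 1.8381e+8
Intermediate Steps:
W = -6/13 (W = -6/(192 - 179) = -6/13 ≈ -0.46154)
T(G) = -4401/13 (T(G) = -7 + (-332 - 1*(-6/13)) = -7 + (-332 + 6/13) = -7 - 4310/13 = -4401/13)
(T(642) + (-16000 + 18998))*(-61923 + 131037) = (-4401/13 + (-16000 + 18998))*(-61923 + 131037) = (-4401/13 + 2998)*69114 = (34573/13)*69114 = 2389478322/13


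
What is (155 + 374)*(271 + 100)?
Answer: 196259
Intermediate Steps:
(155 + 374)*(271 + 100) = 529*371 = 196259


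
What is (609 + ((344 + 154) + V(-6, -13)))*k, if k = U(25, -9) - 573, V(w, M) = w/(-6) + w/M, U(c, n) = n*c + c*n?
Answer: -14741430/13 ≈ -1.1340e+6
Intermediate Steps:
U(c, n) = 2*c*n (U(c, n) = c*n + c*n = 2*c*n)
V(w, M) = -w/6 + w/M (V(w, M) = w*(-⅙) + w/M = -w/6 + w/M)
k = -1023 (k = 2*25*(-9) - 573 = -450 - 573 = -1023)
(609 + ((344 + 154) + V(-6, -13)))*k = (609 + ((344 + 154) + (-⅙*(-6) - 6/(-13))))*(-1023) = (609 + (498 + (1 - 6*(-1/13))))*(-1023) = (609 + (498 + (1 + 6/13)))*(-1023) = (609 + (498 + 19/13))*(-1023) = (609 + 6493/13)*(-1023) = (14410/13)*(-1023) = -14741430/13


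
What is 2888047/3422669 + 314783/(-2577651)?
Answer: 6366979221770/8822446170519 ≈ 0.72168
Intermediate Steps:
2888047/3422669 + 314783/(-2577651) = 2888047*(1/3422669) + 314783*(-1/2577651) = 2888047/3422669 - 314783/2577651 = 6366979221770/8822446170519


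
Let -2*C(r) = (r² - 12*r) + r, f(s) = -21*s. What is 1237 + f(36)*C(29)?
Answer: 198553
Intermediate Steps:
C(r) = -r²/2 + 11*r/2 (C(r) = -((r² - 12*r) + r)/2 = -(r² - 11*r)/2 = -r²/2 + 11*r/2)
1237 + f(36)*C(29) = 1237 + (-21*36)*((½)*29*(11 - 1*29)) = 1237 - 378*29*(11 - 29) = 1237 - 378*29*(-18) = 1237 - 756*(-261) = 1237 + 197316 = 198553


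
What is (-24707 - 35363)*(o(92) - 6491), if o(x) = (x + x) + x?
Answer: 373335050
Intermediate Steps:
o(x) = 3*x (o(x) = 2*x + x = 3*x)
(-24707 - 35363)*(o(92) - 6491) = (-24707 - 35363)*(3*92 - 6491) = -60070*(276 - 6491) = -60070*(-6215) = 373335050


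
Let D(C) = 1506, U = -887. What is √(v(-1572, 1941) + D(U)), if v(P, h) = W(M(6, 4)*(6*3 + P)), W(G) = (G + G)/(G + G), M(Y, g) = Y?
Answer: √1507 ≈ 38.820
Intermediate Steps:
W(G) = 1 (W(G) = (2*G)/((2*G)) = (2*G)*(1/(2*G)) = 1)
v(P, h) = 1
√(v(-1572, 1941) + D(U)) = √(1 + 1506) = √1507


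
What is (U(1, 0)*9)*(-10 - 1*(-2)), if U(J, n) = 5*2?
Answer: -720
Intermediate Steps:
U(J, n) = 10
(U(1, 0)*9)*(-10 - 1*(-2)) = (10*9)*(-10 - 1*(-2)) = 90*(-10 + 2) = 90*(-8) = -720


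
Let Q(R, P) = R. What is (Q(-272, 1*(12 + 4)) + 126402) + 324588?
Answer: 450718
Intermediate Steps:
(Q(-272, 1*(12 + 4)) + 126402) + 324588 = (-272 + 126402) + 324588 = 126130 + 324588 = 450718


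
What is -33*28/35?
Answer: -132/5 ≈ -26.400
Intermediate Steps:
-33*28/35 = -924*1/35 = -132/5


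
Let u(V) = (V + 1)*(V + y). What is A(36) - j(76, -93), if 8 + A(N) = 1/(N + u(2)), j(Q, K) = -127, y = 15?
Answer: 10354/87 ≈ 119.01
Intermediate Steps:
u(V) = (1 + V)*(15 + V) (u(V) = (V + 1)*(V + 15) = (1 + V)*(15 + V))
A(N) = -8 + 1/(51 + N) (A(N) = -8 + 1/(N + (15 + 2² + 16*2)) = -8 + 1/(N + (15 + 4 + 32)) = -8 + 1/(N + 51) = -8 + 1/(51 + N))
A(36) - j(76, -93) = (-407 - 8*36)/(51 + 36) - 1*(-127) = (-407 - 288)/87 + 127 = (1/87)*(-695) + 127 = -695/87 + 127 = 10354/87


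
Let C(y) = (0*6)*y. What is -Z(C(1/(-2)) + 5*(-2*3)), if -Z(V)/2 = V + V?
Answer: -120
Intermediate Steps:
C(y) = 0 (C(y) = 0*y = 0)
Z(V) = -4*V (Z(V) = -2*(V + V) = -4*V)
-Z(C(1/(-2)) + 5*(-2*3)) = -(-4)*(0 + 5*(-2*3)) = -(-4)*(0 + 5*(-6)) = -(-4)*(0 - 30) = -(-4)*(-30) = -1*120 = -120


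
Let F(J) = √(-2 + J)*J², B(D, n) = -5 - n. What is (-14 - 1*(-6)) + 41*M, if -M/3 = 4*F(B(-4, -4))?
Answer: -8 - 492*I*√3 ≈ -8.0 - 852.17*I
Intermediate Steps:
F(J) = J²*√(-2 + J)
M = -12*I*√3 (M = -12*(-5 - 1*(-4))²*√(-2 + (-5 - 1*(-4))) = -12*(-5 + 4)²*√(-2 + (-5 + 4)) = -12*(-1)²*√(-2 - 1) = -12*1*√(-3) = -12*1*(I*√3) = -12*I*√3 ≈ -20.785*I)
(-14 - 1*(-6)) + 41*M = (-14 - 1*(-6)) + 41*(-12*I*√3) = (-14 + 6) - 492*I*√3 = -8 - 492*I*√3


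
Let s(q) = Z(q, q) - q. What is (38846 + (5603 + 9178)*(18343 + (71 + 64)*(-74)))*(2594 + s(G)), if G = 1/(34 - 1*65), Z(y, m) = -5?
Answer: 9912474300140/31 ≈ 3.1976e+11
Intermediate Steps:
G = -1/31 (G = 1/(34 - 65) = 1/(-31) = -1/31 ≈ -0.032258)
s(q) = -5 - q
(38846 + (5603 + 9178)*(18343 + (71 + 64)*(-74)))*(2594 + s(G)) = (38846 + (5603 + 9178)*(18343 + (71 + 64)*(-74)))*(2594 + (-5 - 1*(-1/31))) = (38846 + 14781*(18343 + 135*(-74)))*(2594 + (-5 + 1/31)) = (38846 + 14781*(18343 - 9990))*(2594 - 154/31) = (38846 + 14781*8353)*(80260/31) = (38846 + 123465693)*(80260/31) = 123504539*(80260/31) = 9912474300140/31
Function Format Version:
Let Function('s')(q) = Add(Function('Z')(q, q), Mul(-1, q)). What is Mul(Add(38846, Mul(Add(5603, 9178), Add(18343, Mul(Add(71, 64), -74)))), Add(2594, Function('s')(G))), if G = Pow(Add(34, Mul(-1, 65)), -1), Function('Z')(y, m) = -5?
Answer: Rational(9912474300140, 31) ≈ 3.1976e+11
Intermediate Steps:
G = Rational(-1, 31) (G = Pow(Add(34, -65), -1) = Pow(-31, -1) = Rational(-1, 31) ≈ -0.032258)
Function('s')(q) = Add(-5, Mul(-1, q))
Mul(Add(38846, Mul(Add(5603, 9178), Add(18343, Mul(Add(71, 64), -74)))), Add(2594, Function('s')(G))) = Mul(Add(38846, Mul(Add(5603, 9178), Add(18343, Mul(Add(71, 64), -74)))), Add(2594, Add(-5, Mul(-1, Rational(-1, 31))))) = Mul(Add(38846, Mul(14781, Add(18343, Mul(135, -74)))), Add(2594, Add(-5, Rational(1, 31)))) = Mul(Add(38846, Mul(14781, Add(18343, -9990))), Add(2594, Rational(-154, 31))) = Mul(Add(38846, Mul(14781, 8353)), Rational(80260, 31)) = Mul(Add(38846, 123465693), Rational(80260, 31)) = Mul(123504539, Rational(80260, 31)) = Rational(9912474300140, 31)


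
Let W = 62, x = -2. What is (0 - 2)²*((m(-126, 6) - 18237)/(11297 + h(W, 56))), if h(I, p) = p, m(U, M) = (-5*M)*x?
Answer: -72708/11353 ≈ -6.4043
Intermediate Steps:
m(U, M) = 10*M (m(U, M) = -5*M*(-2) = 10*M)
(0 - 2)²*((m(-126, 6) - 18237)/(11297 + h(W, 56))) = (0 - 2)²*((10*6 - 18237)/(11297 + 56)) = (-2)²*((60 - 18237)/11353) = 4*(-18177*1/11353) = 4*(-18177/11353) = -72708/11353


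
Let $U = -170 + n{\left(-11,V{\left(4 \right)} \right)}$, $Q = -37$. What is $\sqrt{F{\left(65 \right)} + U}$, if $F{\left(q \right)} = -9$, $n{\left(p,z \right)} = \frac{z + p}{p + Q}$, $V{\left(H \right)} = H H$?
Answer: $\frac{i \sqrt{25791}}{12} \approx 13.383 i$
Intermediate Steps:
$V{\left(H \right)} = H^{2}$
$n{\left(p,z \right)} = \frac{p + z}{-37 + p}$ ($n{\left(p,z \right)} = \frac{z + p}{p - 37} = \frac{p + z}{-37 + p}$)
$U = - \frac{8165}{48}$ ($U = -170 + \frac{-11 + 4^{2}}{-37 - 11} = -170 + \frac{-11 + 16}{-48} = -170 - \frac{5}{48} = - \frac{8165}{48} \approx -170.1$)
$\sqrt{F{\left(65 \right)} + U} = \sqrt{-9 - \frac{8165}{48}} = \sqrt{- \frac{8597}{48}} = \frac{i \sqrt{25791}}{12}$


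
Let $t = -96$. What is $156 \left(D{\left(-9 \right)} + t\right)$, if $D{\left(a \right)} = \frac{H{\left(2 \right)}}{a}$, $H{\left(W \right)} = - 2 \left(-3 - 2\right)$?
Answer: $- \frac{45448}{3} \approx -15149.0$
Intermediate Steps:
$H{\left(W \right)} = 10$ ($H{\left(W \right)} = \left(-2\right) \left(-5\right) = 10$)
$D{\left(a \right)} = \frac{10}{a}$
$156 \left(D{\left(-9 \right)} + t\right) = 156 \left(\frac{10}{-9} - 96\right) = 156 \left(10 \left(- \frac{1}{9}\right) - 96\right) = 156 \left(- \frac{10}{9} - 96\right) = 156 \left(- \frac{874}{9}\right) = - \frac{45448}{3}$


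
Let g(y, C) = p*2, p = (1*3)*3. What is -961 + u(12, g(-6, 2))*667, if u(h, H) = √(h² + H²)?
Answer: -961 + 4002*√13 ≈ 13468.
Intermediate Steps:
p = 9 (p = 3*3 = 9)
g(y, C) = 18 (g(y, C) = 9*2 = 18)
u(h, H) = √(H² + h²)
-961 + u(12, g(-6, 2))*667 = -961 + √(18² + 12²)*667 = -961 + √(324 + 144)*667 = -961 + √468*667 = -961 + (6*√13)*667 = -961 + 4002*√13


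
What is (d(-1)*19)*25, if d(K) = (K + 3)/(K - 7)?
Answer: -475/4 ≈ -118.75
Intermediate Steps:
d(K) = (3 + K)/(-7 + K)
(d(-1)*19)*25 = (((3 - 1)/(-7 - 1))*19)*25 = ((2/(-8))*19)*25 = (-1/8*2*19)*25 = -1/4*19*25 = -19/4*25 = -475/4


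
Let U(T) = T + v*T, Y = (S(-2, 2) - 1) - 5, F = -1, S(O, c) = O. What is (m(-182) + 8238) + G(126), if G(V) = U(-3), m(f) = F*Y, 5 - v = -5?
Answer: 8213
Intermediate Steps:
v = 10 (v = 5 - 1*(-5) = 5 + 5 = 10)
Y = -8 (Y = (-2 - 1) - 5 = -3 - 5 = -8)
U(T) = 11*T (U(T) = T + 10*T = 11*T)
m(f) = 8 (m(f) = -1*(-8) = 8)
G(V) = -33 (G(V) = 11*(-3) = -33)
(m(-182) + 8238) + G(126) = (8 + 8238) - 33 = 8246 - 33 = 8213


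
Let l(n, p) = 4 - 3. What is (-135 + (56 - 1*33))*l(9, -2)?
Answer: -112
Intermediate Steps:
l(n, p) = 1
(-135 + (56 - 1*33))*l(9, -2) = (-135 + (56 - 1*33))*1 = (-135 + (56 - 33))*1 = (-135 + 23)*1 = -112*1 = -112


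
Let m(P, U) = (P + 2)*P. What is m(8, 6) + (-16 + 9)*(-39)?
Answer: 353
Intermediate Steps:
m(P, U) = P*(2 + P) (m(P, U) = (2 + P)*P = P*(2 + P))
m(8, 6) + (-16 + 9)*(-39) = 8*(2 + 8) + (-16 + 9)*(-39) = 8*10 - 7*(-39) = 80 + 273 = 353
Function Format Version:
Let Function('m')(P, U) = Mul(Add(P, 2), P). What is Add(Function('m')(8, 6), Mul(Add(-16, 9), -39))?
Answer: 353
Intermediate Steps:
Function('m')(P, U) = Mul(P, Add(2, P)) (Function('m')(P, U) = Mul(Add(2, P), P) = Mul(P, Add(2, P)))
Add(Function('m')(8, 6), Mul(Add(-16, 9), -39)) = Add(Mul(8, Add(2, 8)), Mul(Add(-16, 9), -39)) = Add(Mul(8, 10), Mul(-7, -39)) = Add(80, 273) = 353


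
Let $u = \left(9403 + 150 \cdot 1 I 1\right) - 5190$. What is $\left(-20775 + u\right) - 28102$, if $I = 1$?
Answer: $-44514$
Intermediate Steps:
$u = 4363$ ($u = \left(9403 + 150 \cdot 1 \cdot 1 \cdot 1\right) - 5190 = \left(9403 + 150 \cdot 1 \cdot 1\right) - 5190 = \left(9403 + 150 \cdot 1\right) - 5190 = \left(9403 + 150\right) - 5190 = 9553 - 5190 = 4363$)
$\left(-20775 + u\right) - 28102 = \left(-20775 + 4363\right) - 28102 = -16412 - 28102 = -44514$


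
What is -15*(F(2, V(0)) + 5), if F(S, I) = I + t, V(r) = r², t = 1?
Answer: -90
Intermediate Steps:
F(S, I) = 1 + I (F(S, I) = I + 1 = 1 + I)
-15*(F(2, V(0)) + 5) = -15*((1 + 0²) + 5) = -15*((1 + 0) + 5) = -15*(1 + 5) = -15*6 = -90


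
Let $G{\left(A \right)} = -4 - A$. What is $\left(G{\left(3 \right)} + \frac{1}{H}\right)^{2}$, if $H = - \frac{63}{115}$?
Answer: $\frac{309136}{3969} \approx 77.888$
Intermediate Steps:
$H = - \frac{63}{115} \approx -0.54783$
$\left(G{\left(3 \right)} + \frac{1}{H}\right)^{2} = \left(\left(-4 - 3\right) + \frac{1}{- \frac{63}{115}}\right)^{2} = \left(\left(-4 - 3\right) - \frac{115}{63}\right)^{2} = \left(-7 - \frac{115}{63}\right)^{2} = \left(- \frac{556}{63}\right)^{2} = \frac{309136}{3969}$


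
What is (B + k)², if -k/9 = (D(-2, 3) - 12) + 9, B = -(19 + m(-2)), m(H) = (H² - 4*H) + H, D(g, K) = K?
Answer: 841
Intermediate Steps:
m(H) = H² - 3*H
B = -29 (B = -(19 - 2*(-3 - 2)) = -(19 - 2*(-5)) = -(19 + 10) = -1*29 = -29)
k = 0 (k = -9*((3 - 12) + 9) = -9*(-9 + 9) = -9*0 = 0)
(B + k)² = (-29 + 0)² = (-29)² = 841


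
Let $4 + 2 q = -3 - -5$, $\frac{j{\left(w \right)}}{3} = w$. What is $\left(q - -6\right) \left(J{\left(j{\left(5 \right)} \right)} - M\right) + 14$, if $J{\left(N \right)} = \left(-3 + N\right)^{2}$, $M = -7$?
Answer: $769$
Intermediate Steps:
$j{\left(w \right)} = 3 w$
$q = -1$ ($q = -2 + \frac{-3 - -5}{2} = -2 + \frac{-3 + 5}{2} = -2 + \frac{1}{2} \cdot 2 = -2 + 1 = -1$)
$\left(q - -6\right) \left(J{\left(j{\left(5 \right)} \right)} - M\right) + 14 = \left(-1 - -6\right) \left(\left(-3 + 3 \cdot 5\right)^{2} - -7\right) + 14 = \left(-1 + 6\right) \left(\left(-3 + 15\right)^{2} + 7\right) + 14 = 5 \left(12^{2} + 7\right) + 14 = 5 \left(144 + 7\right) + 14 = 5 \cdot 151 + 14 = 755 + 14 = 769$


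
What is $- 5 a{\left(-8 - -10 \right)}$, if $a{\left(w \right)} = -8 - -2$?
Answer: $30$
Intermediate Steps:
$a{\left(w \right)} = -6$ ($a{\left(w \right)} = -8 + 2 = -6$)
$- 5 a{\left(-8 - -10 \right)} = \left(-5\right) \left(-6\right) = 30$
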